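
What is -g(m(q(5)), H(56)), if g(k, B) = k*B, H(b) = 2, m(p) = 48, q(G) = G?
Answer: -96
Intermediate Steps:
g(k, B) = B*k
-g(m(q(5)), H(56)) = -2*48 = -1*96 = -96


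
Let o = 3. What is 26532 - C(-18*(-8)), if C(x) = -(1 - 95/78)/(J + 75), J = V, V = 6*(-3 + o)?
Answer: 155212183/5850 ≈ 26532.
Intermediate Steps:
V = 0 (V = 6*(-3 + 3) = 6*0 = 0)
J = 0
C(x) = 17/5850 (C(x) = -(1 - 95/78)/(0 + 75) = -(1 - 95*1/78)/75 = -(1 - 95/78)/75 = -(-17)/(78*75) = -1*(-17/5850) = 17/5850)
26532 - C(-18*(-8)) = 26532 - 1*17/5850 = 26532 - 17/5850 = 155212183/5850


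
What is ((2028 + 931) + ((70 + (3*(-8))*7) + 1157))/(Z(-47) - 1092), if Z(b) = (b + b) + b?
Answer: -4018/1233 ≈ -3.2587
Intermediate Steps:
Z(b) = 3*b (Z(b) = 2*b + b = 3*b)
((2028 + 931) + ((70 + (3*(-8))*7) + 1157))/(Z(-47) - 1092) = ((2028 + 931) + ((70 + (3*(-8))*7) + 1157))/(3*(-47) - 1092) = (2959 + ((70 - 24*7) + 1157))/(-141 - 1092) = (2959 + ((70 - 168) + 1157))/(-1233) = (2959 + (-98 + 1157))*(-1/1233) = (2959 + 1059)*(-1/1233) = 4018*(-1/1233) = -4018/1233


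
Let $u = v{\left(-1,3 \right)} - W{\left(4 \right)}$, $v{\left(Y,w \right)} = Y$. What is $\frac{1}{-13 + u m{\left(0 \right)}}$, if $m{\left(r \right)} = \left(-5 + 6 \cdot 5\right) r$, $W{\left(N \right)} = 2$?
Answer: $- \frac{1}{13} \approx -0.076923$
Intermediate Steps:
$m{\left(r \right)} = 25 r$ ($m{\left(r \right)} = \left(-5 + 30\right) r = 25 r$)
$u = -3$ ($u = -1 - 2 = -3$)
$\frac{1}{-13 + u m{\left(0 \right)}} = \frac{1}{-13 - 3 \cdot 25 \cdot 0} = \frac{1}{-13 - 0} = \frac{1}{-13 + 0} = \frac{1}{-13} = - \frac{1}{13}$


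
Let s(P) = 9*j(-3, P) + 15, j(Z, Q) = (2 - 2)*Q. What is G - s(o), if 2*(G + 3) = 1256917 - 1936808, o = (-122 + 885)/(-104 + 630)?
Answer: -679927/2 ≈ -3.3996e+5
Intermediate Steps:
j(Z, Q) = 0 (j(Z, Q) = 0*Q = 0)
o = 763/526 ≈ 1.4506
G = -679897/2 (G = -3 + (1256917 - 1936808)/2 = -3 + (½)*(-679891) = -3 - 679891/2 = -679897/2 ≈ -3.3995e+5)
s(P) = 15 (s(P) = 9*0 + 15 = 0 + 15 = 15)
G - s(o) = -679897/2 - 1*15 = -679897/2 - 15 = -679927/2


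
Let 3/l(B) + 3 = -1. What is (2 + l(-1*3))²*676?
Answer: 4225/4 ≈ 1056.3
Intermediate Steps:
l(B) = -¾ (l(B) = 3/(-3 - 1) = 3/(-4) = 3*(-¼) = -¾)
(2 + l(-1*3))²*676 = (2 - ¾)²*676 = (5/4)²*676 = (25/16)*676 = 4225/4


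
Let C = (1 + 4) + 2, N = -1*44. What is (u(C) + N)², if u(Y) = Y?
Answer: 1369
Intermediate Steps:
N = -44
C = 7 (C = 5 + 2 = 7)
(u(C) + N)² = (7 - 44)² = (-37)² = 1369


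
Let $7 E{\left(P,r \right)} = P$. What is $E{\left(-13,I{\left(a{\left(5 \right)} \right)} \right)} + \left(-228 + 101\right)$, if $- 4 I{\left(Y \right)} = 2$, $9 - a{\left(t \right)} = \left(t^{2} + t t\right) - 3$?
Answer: $- \frac{902}{7} \approx -128.86$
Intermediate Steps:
$a{\left(t \right)} = 12 - 2 t^{2}$ ($a{\left(t \right)} = 9 - \left(\left(t^{2} + t t\right) - 3\right) = 9 - \left(\left(t^{2} + t^{2}\right) - 3\right) = 9 - \left(2 t^{2} - 3\right) = 9 - \left(-3 + 2 t^{2}\right) = 12 - 2 t^{2}$)
$I{\left(Y \right)} = - \frac{1}{2}$ ($I{\left(Y \right)} = \left(- \frac{1}{4}\right) 2 = - \frac{1}{2}$)
$E{\left(P,r \right)} = \frac{P}{7}$
$E{\left(-13,I{\left(a{\left(5 \right)} \right)} \right)} + \left(-228 + 101\right) = \frac{1}{7} \left(-13\right) + \left(-228 + 101\right) = - \frac{13}{7} - 127 = - \frac{902}{7}$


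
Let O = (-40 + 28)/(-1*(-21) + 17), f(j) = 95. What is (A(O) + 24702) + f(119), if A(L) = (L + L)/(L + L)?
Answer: 24798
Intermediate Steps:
O = -6/19 (O = -12/(21 + 17) = -12/38 = -12*1/38 = -6/19 ≈ -0.31579)
A(L) = 1 (A(L) = (2*L)/((2*L)) = (2*L)*(1/(2*L)) = 1)
(A(O) + 24702) + f(119) = (1 + 24702) + 95 = 24703 + 95 = 24798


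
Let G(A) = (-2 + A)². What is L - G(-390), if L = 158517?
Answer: 4853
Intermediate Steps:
L - G(-390) = 158517 - (-2 - 390)² = 158517 - 1*(-392)² = 158517 - 1*153664 = 158517 - 153664 = 4853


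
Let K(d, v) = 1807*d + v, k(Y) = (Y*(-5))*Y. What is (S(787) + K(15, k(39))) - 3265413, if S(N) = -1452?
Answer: -3247365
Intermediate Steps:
k(Y) = -5*Y**2 (k(Y) = (-5*Y)*Y = -5*Y**2)
K(d, v) = v + 1807*d
(S(787) + K(15, k(39))) - 3265413 = (-1452 + (-5*39**2 + 1807*15)) - 3265413 = (-1452 + (-5*1521 + 27105)) - 3265413 = (-1452 + (-7605 + 27105)) - 3265413 = (-1452 + 19500) - 3265413 = 18048 - 3265413 = -3247365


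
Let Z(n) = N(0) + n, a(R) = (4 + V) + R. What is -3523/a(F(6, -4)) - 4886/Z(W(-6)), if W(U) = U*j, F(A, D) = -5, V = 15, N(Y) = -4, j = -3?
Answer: -8409/14 ≈ -600.64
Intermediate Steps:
a(R) = 19 + R (a(R) = (4 + 15) + R = 19 + R)
W(U) = -3*U (W(U) = U*(-3) = -3*U)
Z(n) = -4 + n
-3523/a(F(6, -4)) - 4886/Z(W(-6)) = -3523/(19 - 5) - 4886/(-4 - 3*(-6)) = -3523/14 - 4886/(-4 + 18) = -3523*1/14 - 4886/14 = -3523/14 - 4886*1/14 = -3523/14 - 349 = -8409/14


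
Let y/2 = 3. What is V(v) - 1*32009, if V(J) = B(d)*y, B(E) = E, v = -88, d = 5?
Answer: -31979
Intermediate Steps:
y = 6 (y = 2*3 = 6)
V(J) = 30 (V(J) = 5*6 = 30)
V(v) - 1*32009 = 30 - 1*32009 = 30 - 32009 = -31979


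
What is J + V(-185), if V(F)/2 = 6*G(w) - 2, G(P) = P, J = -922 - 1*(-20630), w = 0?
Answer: 19704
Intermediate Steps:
J = 19708 (J = -922 + 20630 = 19708)
V(F) = -4 (V(F) = 2*(6*0 - 2) = 2*(0 - 2) = 2*(-2) = -4)
J + V(-185) = 19708 - 4 = 19704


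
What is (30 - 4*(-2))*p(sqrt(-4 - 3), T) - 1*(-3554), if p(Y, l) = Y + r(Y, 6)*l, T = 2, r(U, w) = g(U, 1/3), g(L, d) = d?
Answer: 10738/3 + 38*I*sqrt(7) ≈ 3579.3 + 100.54*I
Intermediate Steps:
r(U, w) = 1/3
p(Y, l) = Y + l/3
(30 - 4*(-2))*p(sqrt(-4 - 3), T) - 1*(-3554) = (30 - 4*(-2))*(sqrt(-4 - 3) + (1/3)*2) - 1*(-3554) = (30 + 8)*(sqrt(-7) + 2/3) + 3554 = 38*(I*sqrt(7) + 2/3) + 3554 = 38*(2/3 + I*sqrt(7)) + 3554 = (76/3 + 38*I*sqrt(7)) + 3554 = 10738/3 + 38*I*sqrt(7)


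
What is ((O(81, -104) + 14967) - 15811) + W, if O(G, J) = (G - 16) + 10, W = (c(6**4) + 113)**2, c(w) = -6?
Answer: 10680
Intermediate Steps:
W = 11449 (W = (-6 + 113)**2 = 107**2 = 11449)
O(G, J) = -6 + G (O(G, J) = (-16 + G) + 10 = -6 + G)
((O(81, -104) + 14967) - 15811) + W = (((-6 + 81) + 14967) - 15811) + 11449 = ((75 + 14967) - 15811) + 11449 = (15042 - 15811) + 11449 = -769 + 11449 = 10680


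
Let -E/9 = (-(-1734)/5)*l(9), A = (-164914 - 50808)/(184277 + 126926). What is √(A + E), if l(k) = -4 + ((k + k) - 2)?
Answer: I*√90685622911558390/1556015 ≈ 193.53*I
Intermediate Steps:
A = -215722/311203 ≈ -0.69319
l(k) = -6 + 2*k (l(k) = -4 + (2*k - 2) = -4 + (-2 + 2*k) = -6 + 2*k)
E = -187272/5 (E = -9*(-(-1734)/5)*(-6 + 2*9) = -9*(-(-1734)/5)*(-6 + 18) = -9*(-34*(-51/5))*12 = -15606*12/5 = -9*20808/5 = -187272/5 ≈ -37454.)
√(A + E) = √(-215722/311203 - 187272/5) = √(-58280686826/1556015) = I*√90685622911558390/1556015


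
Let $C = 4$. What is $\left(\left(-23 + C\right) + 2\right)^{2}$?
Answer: $289$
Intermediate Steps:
$\left(\left(-23 + C\right) + 2\right)^{2} = \left(\left(-23 + 4\right) + 2\right)^{2} = \left(-19 + 2\right)^{2} = \left(-17\right)^{2} = 289$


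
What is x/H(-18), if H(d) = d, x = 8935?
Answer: -8935/18 ≈ -496.39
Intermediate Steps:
x/H(-18) = 8935/(-18) = 8935*(-1/18) = -8935/18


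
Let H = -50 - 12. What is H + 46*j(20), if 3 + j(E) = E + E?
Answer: 1640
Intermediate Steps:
H = -62
j(E) = -3 + 2*E (j(E) = -3 + (E + E) = -3 + 2*E)
H + 46*j(20) = -62 + 46*(-3 + 2*20) = -62 + 46*(-3 + 40) = -62 + 46*37 = -62 + 1702 = 1640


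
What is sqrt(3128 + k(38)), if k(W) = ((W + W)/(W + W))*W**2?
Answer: 6*sqrt(127) ≈ 67.617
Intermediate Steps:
k(W) = W**2 (k(W) = ((2*W)/((2*W)))*W**2 = ((2*W)*(1/(2*W)))*W**2 = 1*W**2 = W**2)
sqrt(3128 + k(38)) = sqrt(3128 + 38**2) = sqrt(3128 + 1444) = sqrt(4572) = 6*sqrt(127)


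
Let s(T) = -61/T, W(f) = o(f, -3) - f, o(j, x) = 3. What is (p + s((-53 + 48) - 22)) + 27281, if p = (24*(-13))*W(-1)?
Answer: 702952/27 ≈ 26035.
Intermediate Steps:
W(f) = 3 - f
p = -1248 (p = (24*(-13))*(3 - 1*(-1)) = -312*(3 + 1) = -312*4 = -1248)
(p + s((-53 + 48) - 22)) + 27281 = (-1248 - 61/((-53 + 48) - 22)) + 27281 = (-1248 - 61/(-5 - 22)) + 27281 = (-1248 - 61/(-27)) + 27281 = (-1248 - 61*(-1/27)) + 27281 = (-1248 + 61/27) + 27281 = -33635/27 + 27281 = 702952/27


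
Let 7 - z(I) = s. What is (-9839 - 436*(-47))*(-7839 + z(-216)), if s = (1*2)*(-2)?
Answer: -83391684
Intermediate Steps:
s = -4 (s = 2*(-2) = -4)
z(I) = 11 (z(I) = 7 - 1*(-4) = 7 + 4 = 11)
(-9839 - 436*(-47))*(-7839 + z(-216)) = (-9839 - 436*(-47))*(-7839 + 11) = (-9839 + 20492)*(-7828) = 10653*(-7828) = -83391684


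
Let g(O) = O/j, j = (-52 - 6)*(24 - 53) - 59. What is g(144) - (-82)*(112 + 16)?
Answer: 5678384/541 ≈ 10496.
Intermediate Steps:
j = 1623 (j = -58*(-29) - 59 = 1682 - 59 = 1623)
g(O) = O/1623
g(144) - (-82)*(112 + 16) = (1/1623)*144 - (-82)*(112 + 16) = 48/541 - (-82)*128 = 48/541 - 1*(-10496) = 48/541 + 10496 = 5678384/541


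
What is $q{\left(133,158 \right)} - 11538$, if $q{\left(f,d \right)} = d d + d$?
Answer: $13584$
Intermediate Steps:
$q{\left(f,d \right)} = d + d^{2}$ ($q{\left(f,d \right)} = d^{2} + d = d + d^{2}$)
$q{\left(133,158 \right)} - 11538 = 158 \left(1 + 158\right) - 11538 = 158 \cdot 159 - 11538 = 25122 - 11538 = 13584$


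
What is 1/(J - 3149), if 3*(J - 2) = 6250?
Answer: -3/3191 ≈ -0.00094014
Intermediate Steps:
J = 6256/3 (J = 2 + (⅓)*6250 = 2 + 6250/3 = 6256/3 ≈ 2085.3)
1/(J - 3149) = 1/(6256/3 - 3149) = 1/(-3191/3) = -3/3191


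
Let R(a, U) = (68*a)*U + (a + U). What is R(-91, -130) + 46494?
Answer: 850713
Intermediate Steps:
R(a, U) = U + a + 68*U*a (R(a, U) = 68*U*a + (U + a) = U + a + 68*U*a)
R(-91, -130) + 46494 = (-130 - 91 + 68*(-130)*(-91)) + 46494 = (-130 - 91 + 804440) + 46494 = 804219 + 46494 = 850713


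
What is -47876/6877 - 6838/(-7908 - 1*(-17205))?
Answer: -492128098/63935469 ≈ -7.6973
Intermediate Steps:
-47876/6877 - 6838/(-7908 - 1*(-17205)) = -47876*1/6877 - 6838/(-7908 + 17205) = -47876/6877 - 6838/9297 = -492128098/63935469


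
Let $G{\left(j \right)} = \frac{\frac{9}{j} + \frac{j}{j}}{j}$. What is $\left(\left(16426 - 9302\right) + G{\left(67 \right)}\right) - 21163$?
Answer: $- \frac{63020995}{4489} \approx -14039.0$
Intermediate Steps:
$G{\left(j \right)} = \frac{1 + \frac{9}{j}}{j}$ ($G{\left(j \right)} = \frac{\frac{9}{j} + 1}{j} = \frac{1 + \frac{9}{j}}{j}$)
$\left(\left(16426 - 9302\right) + G{\left(67 \right)}\right) - 21163 = \left(\left(16426 - 9302\right) + \frac{9 + 67}{4489}\right) - 21163 = \left(\left(16426 - 9302\right) + \frac{1}{4489} \cdot 76\right) - 21163 = \left(7124 + \frac{76}{4489}\right) - 21163 = \frac{31979712}{4489} - 21163 = - \frac{63020995}{4489}$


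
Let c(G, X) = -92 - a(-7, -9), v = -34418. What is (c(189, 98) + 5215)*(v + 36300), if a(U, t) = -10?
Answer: 9660306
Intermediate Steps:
c(G, X) = -82 (c(G, X) = -92 - 1*(-10) = -92 + 10 = -82)
(c(189, 98) + 5215)*(v + 36300) = (-82 + 5215)*(-34418 + 36300) = 5133*1882 = 9660306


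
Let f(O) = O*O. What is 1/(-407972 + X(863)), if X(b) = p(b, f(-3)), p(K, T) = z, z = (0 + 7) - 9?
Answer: -1/407974 ≈ -2.4511e-6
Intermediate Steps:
z = -2 (z = 7 - 9 = -2)
f(O) = O²
p(K, T) = -2
X(b) = -2
1/(-407972 + X(863)) = 1/(-407972 - 2) = 1/(-407974) = -1/407974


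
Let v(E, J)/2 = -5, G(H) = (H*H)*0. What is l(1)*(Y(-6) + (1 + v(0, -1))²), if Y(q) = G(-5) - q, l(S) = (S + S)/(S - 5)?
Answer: -87/2 ≈ -43.500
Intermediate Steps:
l(S) = 2*S/(-5 + S) (l(S) = (2*S)/(-5 + S) = 2*S/(-5 + S))
G(H) = 0 (G(H) = H²*0 = 0)
v(E, J) = -10 (v(E, J) = 2*(-5) = -10)
Y(q) = -q (Y(q) = 0 - q = -q)
l(1)*(Y(-6) + (1 + v(0, -1))²) = (2*1/(-5 + 1))*(-1*(-6) + (1 - 10)²) = (2*1/(-4))*(6 + (-9)²) = (2*1*(-¼))*(6 + 81) = -½*87 = -87/2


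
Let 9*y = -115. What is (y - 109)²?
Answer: 1201216/81 ≈ 14830.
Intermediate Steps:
y = -115/9 (y = (⅑)*(-115) = -115/9 ≈ -12.778)
(y - 109)² = (-115/9 - 109)² = (-1096/9)² = 1201216/81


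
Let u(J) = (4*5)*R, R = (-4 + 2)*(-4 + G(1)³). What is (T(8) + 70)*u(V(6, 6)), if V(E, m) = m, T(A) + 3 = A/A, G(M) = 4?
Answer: -163200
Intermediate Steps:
T(A) = -2 (T(A) = -3 + A/A = -3 + 1 = -2)
R = -120 (R = (-4 + 2)*(-4 + 4³) = -2*(-4 + 64) = -2*60 = -120)
u(J) = -2400 (u(J) = (4*5)*(-120) = 20*(-120) = -2400)
(T(8) + 70)*u(V(6, 6)) = (-2 + 70)*(-2400) = 68*(-2400) = -163200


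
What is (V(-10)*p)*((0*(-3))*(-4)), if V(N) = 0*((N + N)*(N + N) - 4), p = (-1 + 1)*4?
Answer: 0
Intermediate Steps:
p = 0 (p = 0*4 = 0)
V(N) = 0 (V(N) = 0*((2*N)*(2*N) - 4) = 0*(4*N² - 4) = 0*(-4 + 4*N²) = 0)
(V(-10)*p)*((0*(-3))*(-4)) = (0*0)*((0*(-3))*(-4)) = 0*(0*(-4)) = 0*0 = 0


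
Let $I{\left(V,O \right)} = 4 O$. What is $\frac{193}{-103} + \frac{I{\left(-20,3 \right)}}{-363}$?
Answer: $- \frac{23765}{12463} \approx -1.9068$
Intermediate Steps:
$\frac{193}{-103} + \frac{I{\left(-20,3 \right)}}{-363} = \frac{193}{-103} + \frac{4 \cdot 3}{-363} = 193 \left(- \frac{1}{103}\right) + 12 \left(- \frac{1}{363}\right) = - \frac{193}{103} - \frac{4}{121} = - \frac{23765}{12463}$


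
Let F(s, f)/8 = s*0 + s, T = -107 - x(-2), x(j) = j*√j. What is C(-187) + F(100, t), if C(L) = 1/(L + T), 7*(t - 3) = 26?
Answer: 34577453/43222 - I*√2/43222 ≈ 800.0 - 3.272e-5*I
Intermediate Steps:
t = 47/7 (t = 3 + (⅐)*26 = 3 + 26/7 = 47/7 ≈ 6.7143)
x(j) = j^(3/2)
T = -107 + 2*I*√2 (T = -107 - (-2)^(3/2) = -107 - (-2)*I*√2 = -107 + 2*I*√2 ≈ -107.0 + 2.8284*I)
F(s, f) = 8*s (F(s, f) = 8*(s*0 + s) = 8*(0 + s) = 8*s)
C(L) = 1/(-107 + L + 2*I*√2) (C(L) = 1/(L + (-107 + 2*I*√2)) = 1/(-107 + L + 2*I*√2))
C(-187) + F(100, t) = 1/(-107 - 187 + 2*I*√2) + 8*100 = 1/(-294 + 2*I*√2) + 800 = 800 + 1/(-294 + 2*I*√2)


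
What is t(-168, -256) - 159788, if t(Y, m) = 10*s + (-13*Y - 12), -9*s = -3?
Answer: -472838/3 ≈ -1.5761e+5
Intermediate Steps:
s = 1/3 (s = -1/9*(-3) = 1/3 ≈ 0.33333)
t(Y, m) = -26/3 - 13*Y (t(Y, m) = 10*(1/3) + (-13*Y - 12) = 10/3 + (-12 - 13*Y) = -26/3 - 13*Y)
t(-168, -256) - 159788 = (-26/3 - 13*(-168)) - 159788 = (-26/3 + 2184) - 159788 = 6526/3 - 159788 = -472838/3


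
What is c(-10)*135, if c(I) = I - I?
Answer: 0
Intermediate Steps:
c(I) = 0
c(-10)*135 = 0*135 = 0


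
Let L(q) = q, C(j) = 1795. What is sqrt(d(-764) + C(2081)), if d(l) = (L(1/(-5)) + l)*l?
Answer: sqrt(14641095)/5 ≈ 765.27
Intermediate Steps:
d(l) = l*(-1/5 + l) (d(l) = (1/(-5) + l)*l = (-1/5 + l)*l = l*(-1/5 + l))
sqrt(d(-764) + C(2081)) = sqrt(-764*(-1/5 - 764) + 1795) = sqrt(-764*(-3821/5) + 1795) = sqrt(2919244/5 + 1795) = sqrt(2928219/5) = sqrt(14641095)/5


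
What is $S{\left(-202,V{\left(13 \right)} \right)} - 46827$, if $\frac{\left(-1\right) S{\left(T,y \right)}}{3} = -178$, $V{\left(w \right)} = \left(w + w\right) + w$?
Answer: $-46293$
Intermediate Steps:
$V{\left(w \right)} = 3 w$ ($V{\left(w \right)} = 2 w + w = 3 w$)
$S{\left(T,y \right)} = 534$ ($S{\left(T,y \right)} = \left(-3\right) \left(-178\right) = 534$)
$S{\left(-202,V{\left(13 \right)} \right)} - 46827 = 534 - 46827 = -46293$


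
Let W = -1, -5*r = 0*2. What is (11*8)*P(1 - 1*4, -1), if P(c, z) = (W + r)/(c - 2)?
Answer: 88/5 ≈ 17.600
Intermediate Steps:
r = 0 (r = -0*2 = -⅕*0 = 0)
P(c, z) = -1/(-2 + c) (P(c, z) = (-1 + 0)/(c - 2) = -1/(-2 + c))
(11*8)*P(1 - 1*4, -1) = (11*8)*(-1/(-2 + (1 - 1*4))) = 88*(-1/(-2 + (1 - 4))) = 88*(-1/(-2 - 3)) = 88*(-1/(-5)) = 88*(-1*(-⅕)) = 88*(⅕) = 88/5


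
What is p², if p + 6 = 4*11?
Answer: 1444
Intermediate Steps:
p = 38 (p = -6 + 4*11 = -6 + 44 = 38)
p² = 38² = 1444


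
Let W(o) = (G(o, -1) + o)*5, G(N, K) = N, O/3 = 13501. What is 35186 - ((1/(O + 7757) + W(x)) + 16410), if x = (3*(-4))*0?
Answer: 906129759/48260 ≈ 18776.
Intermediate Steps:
O = 40503 (O = 3*13501 = 40503)
x = 0 (x = -12*0 = 0)
W(o) = 10*o (W(o) = (o + o)*5 = (2*o)*5 = 10*o)
35186 - ((1/(O + 7757) + W(x)) + 16410) = 35186 - ((1/(40503 + 7757) + 10*0) + 16410) = 35186 - ((1/48260 + 0) + 16410) = 35186 - (1/48260 + 16410) = 35186 - 1*791946601/48260 = 35186 - 791946601/48260 = 906129759/48260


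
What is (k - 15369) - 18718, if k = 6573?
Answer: -27514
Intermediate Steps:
(k - 15369) - 18718 = (6573 - 15369) - 18718 = -8796 - 18718 = -27514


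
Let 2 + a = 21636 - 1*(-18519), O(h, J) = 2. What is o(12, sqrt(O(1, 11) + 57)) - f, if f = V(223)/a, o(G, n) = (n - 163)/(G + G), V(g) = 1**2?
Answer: -6544963/963672 + sqrt(59)/24 ≈ -6.4716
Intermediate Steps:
V(g) = 1
a = 40153 (a = -2 + (21636 - 1*(-18519)) = -2 + (21636 + 18519) = -2 + 40155 = 40153)
o(G, n) = (-163 + n)/(2*G) (o(G, n) = (-163 + n)/((2*G)) = (-163 + n)*(1/(2*G)) = (-163 + n)/(2*G))
f = 1/40153 ≈ 2.4905e-5
o(12, sqrt(O(1, 11) + 57)) - f = (1/2)*(-163 + sqrt(2 + 57))/12 - 1*1/40153 = (1/2)*(1/12)*(-163 + sqrt(59)) - 1/40153 = (-163/24 + sqrt(59)/24) - 1/40153 = -6544963/963672 + sqrt(59)/24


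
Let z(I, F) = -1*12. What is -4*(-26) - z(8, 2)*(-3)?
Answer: 68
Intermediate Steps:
z(I, F) = -12
-4*(-26) - z(8, 2)*(-3) = -4*(-26) - (-12)*(-3) = 104 - 1*36 = 104 - 36 = 68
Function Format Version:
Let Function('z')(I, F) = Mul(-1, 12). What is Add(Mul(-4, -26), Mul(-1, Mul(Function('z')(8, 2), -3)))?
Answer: 68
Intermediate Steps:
Function('z')(I, F) = -12
Add(Mul(-4, -26), Mul(-1, Mul(Function('z')(8, 2), -3))) = Add(Mul(-4, -26), Mul(-1, Mul(-12, -3))) = Add(104, Mul(-1, 36)) = Add(104, -36) = 68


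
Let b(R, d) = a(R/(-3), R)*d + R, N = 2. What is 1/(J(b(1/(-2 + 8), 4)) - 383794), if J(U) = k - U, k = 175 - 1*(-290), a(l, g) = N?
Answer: -6/2300023 ≈ -2.6087e-6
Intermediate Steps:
a(l, g) = 2
b(R, d) = R + 2*d (b(R, d) = 2*d + R = R + 2*d)
k = 465 (k = 175 + 290 = 465)
J(U) = 465 - U
1/(J(b(1/(-2 + 8), 4)) - 383794) = 1/((465 - (1/(-2 + 8) + 2*4)) - 383794) = 1/((465 - (1/6 + 8)) - 383794) = 1/((465 - 1*49/6) - 383794) = 1/((465 - 49/6) - 383794) = 1/(2741/6 - 383794) = 1/(-2300023/6) = -6/2300023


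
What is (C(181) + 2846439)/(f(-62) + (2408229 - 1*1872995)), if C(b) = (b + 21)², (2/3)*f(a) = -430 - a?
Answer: 2887243/534682 ≈ 5.3999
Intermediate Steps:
f(a) = -645 - 3*a/2 (f(a) = 3*(-430 - a)/2 = -645 - 3*a/2)
C(b) = (21 + b)²
(C(181) + 2846439)/(f(-62) + (2408229 - 1*1872995)) = ((21 + 181)² + 2846439)/((-645 - 3/2*(-62)) + (2408229 - 1*1872995)) = (202² + 2846439)/((-645 + 93) + (2408229 - 1872995)) = (40804 + 2846439)/(-552 + 535234) = 2887243/534682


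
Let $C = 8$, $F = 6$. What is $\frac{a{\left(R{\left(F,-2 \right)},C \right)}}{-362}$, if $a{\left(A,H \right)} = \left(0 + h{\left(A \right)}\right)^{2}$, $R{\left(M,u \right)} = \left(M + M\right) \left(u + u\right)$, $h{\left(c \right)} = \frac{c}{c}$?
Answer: $- \frac{1}{362} \approx -0.0027624$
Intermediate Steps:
$h{\left(c \right)} = 1$
$R{\left(M,u \right)} = 4 M u$ ($R{\left(M,u \right)} = 2 M 2 u = 4 M u$)
$a{\left(A,H \right)} = 1$ ($a{\left(A,H \right)} = \left(0 + 1\right)^{2} = 1^{2} = 1$)
$\frac{a{\left(R{\left(F,-2 \right)},C \right)}}{-362} = 1 \frac{1}{-362} = 1 \left(- \frac{1}{362}\right) = - \frac{1}{362}$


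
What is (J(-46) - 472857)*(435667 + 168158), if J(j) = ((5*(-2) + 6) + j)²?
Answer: -284013315525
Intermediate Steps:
J(j) = (-4 + j)² (J(j) = ((-10 + 6) + j)² = (-4 + j)²)
(J(-46) - 472857)*(435667 + 168158) = ((-4 - 46)² - 472857)*(435667 + 168158) = ((-50)² - 472857)*603825 = (2500 - 472857)*603825 = -470357*603825 = -284013315525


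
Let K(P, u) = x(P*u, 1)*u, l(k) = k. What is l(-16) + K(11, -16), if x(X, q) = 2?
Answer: -48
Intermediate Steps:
K(P, u) = 2*u
l(-16) + K(11, -16) = -16 + 2*(-16) = -16 - 32 = -48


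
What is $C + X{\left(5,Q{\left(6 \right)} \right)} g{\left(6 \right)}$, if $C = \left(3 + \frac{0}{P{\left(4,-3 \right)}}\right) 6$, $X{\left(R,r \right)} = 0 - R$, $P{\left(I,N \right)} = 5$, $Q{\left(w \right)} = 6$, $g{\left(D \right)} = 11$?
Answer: $-37$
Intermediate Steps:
$X{\left(R,r \right)} = - R$
$C = 18$ ($C = \left(3 + \frac{0}{5}\right) 6 = \left(3 + 0 \cdot \frac{1}{5}\right) 6 = \left(3 + 0\right) 6 = 3 \cdot 6 = 18$)
$C + X{\left(5,Q{\left(6 \right)} \right)} g{\left(6 \right)} = 18 + \left(-1\right) 5 \cdot 11 = 18 - 55 = -37$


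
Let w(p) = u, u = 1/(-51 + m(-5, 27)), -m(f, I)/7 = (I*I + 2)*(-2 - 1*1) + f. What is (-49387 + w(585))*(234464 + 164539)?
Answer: -302184780004932/15335 ≈ -1.9706e+10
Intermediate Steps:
m(f, I) = 42 - 7*f + 21*I² (m(f, I) = -7*((I*I + 2)*(-2 - 1*1) + f) = -7*((I² + 2)*(-2 - 1) + f) = -7*((2 + I²)*(-3) + f) = -7*((-6 - 3*I²) + f) = -7*(-6 + f - 3*I²) = 42 - 7*f + 21*I²)
u = 1/15335 (u = 1/(-51 + (42 - 7*(-5) + 21*27²)) = 1/(-51 + (42 + 35 + 21*729)) = 1/(-51 + (42 + 35 + 15309)) = 1/(-51 + 15386) = 1/15335 ≈ 6.5210e-5)
w(p) = 1/15335
(-49387 + w(585))*(234464 + 164539) = (-49387 + 1/15335)*(234464 + 164539) = -757349644/15335*399003 = -302184780004932/15335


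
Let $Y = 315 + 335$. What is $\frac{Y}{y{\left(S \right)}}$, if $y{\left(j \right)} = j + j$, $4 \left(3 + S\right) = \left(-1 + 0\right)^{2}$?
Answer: $- \frac{1300}{11} \approx -118.18$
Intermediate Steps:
$Y = 650$
$S = - \frac{11}{4}$ ($S = -3 + \frac{\left(-1 + 0\right)^{2}}{4} = -3 + \frac{\left(-1\right)^{2}}{4} = -3 + \frac{1}{4} \cdot 1 = -3 + \frac{1}{4} = - \frac{11}{4} \approx -2.75$)
$y{\left(j \right)} = 2 j$
$\frac{Y}{y{\left(S \right)}} = \frac{650}{2 \left(- \frac{11}{4}\right)} = \frac{650}{- \frac{11}{2}} = 650 \left(- \frac{2}{11}\right) = - \frac{1300}{11}$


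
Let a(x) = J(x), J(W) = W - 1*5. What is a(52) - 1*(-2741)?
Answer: 2788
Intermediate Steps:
J(W) = -5 + W (J(W) = W - 5 = -5 + W)
a(x) = -5 + x
a(52) - 1*(-2741) = (-5 + 52) - 1*(-2741) = 47 + 2741 = 2788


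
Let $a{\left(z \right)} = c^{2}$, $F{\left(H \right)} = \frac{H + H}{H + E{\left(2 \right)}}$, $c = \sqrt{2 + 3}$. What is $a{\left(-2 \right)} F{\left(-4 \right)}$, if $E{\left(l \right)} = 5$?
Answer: $-40$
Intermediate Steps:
$c = \sqrt{5} \approx 2.2361$
$F{\left(H \right)} = \frac{2 H}{5 + H}$ ($F{\left(H \right)} = \frac{H + H}{H + 5} = \frac{2 H}{5 + H}$)
$a{\left(z \right)} = 5$ ($a{\left(z \right)} = \left(\sqrt{5}\right)^{2} = 5$)
$a{\left(-2 \right)} F{\left(-4 \right)} = 5 \cdot 2 \left(-4\right) \frac{1}{5 - 4} = 5 \cdot 2 \left(-4\right) 1^{-1} = 5 \cdot 2 \left(-4\right) 1 = 5 \left(-8\right) = -40$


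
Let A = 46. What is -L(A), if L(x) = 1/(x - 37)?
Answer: -1/9 ≈ -0.11111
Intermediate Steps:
L(x) = 1/(-37 + x)
-L(A) = -1/(-37 + 46) = -1/9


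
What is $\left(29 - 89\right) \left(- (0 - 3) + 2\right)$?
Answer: $-300$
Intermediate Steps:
$\left(29 - 89\right) \left(- (0 - 3) + 2\right) = - 60 \left(- (0 - 3) + 2\right) = - 60 \left(\left(-1\right) \left(-3\right) + 2\right) = - 60 \left(3 + 2\right) = \left(-60\right) 5 = -300$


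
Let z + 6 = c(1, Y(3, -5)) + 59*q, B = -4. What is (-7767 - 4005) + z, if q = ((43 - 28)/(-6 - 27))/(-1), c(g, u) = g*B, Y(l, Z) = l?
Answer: -129307/11 ≈ -11755.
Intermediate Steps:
c(g, u) = -4*g (c(g, u) = g*(-4) = -4*g)
q = 5/11 (q = (15/(-33))*(-1) = (15*(-1/33))*(-1) = -5/11*(-1) = 5/11 ≈ 0.45455)
z = 185/11 (z = -6 + (-4*1 + 59*(5/11)) = -6 + (-4 + 295/11) = -6 + 251/11 = 185/11 ≈ 16.818)
(-7767 - 4005) + z = (-7767 - 4005) + 185/11 = -11772 + 185/11 = -129307/11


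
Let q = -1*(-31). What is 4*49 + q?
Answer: 227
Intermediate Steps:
q = 31
4*49 + q = 4*49 + 31 = 196 + 31 = 227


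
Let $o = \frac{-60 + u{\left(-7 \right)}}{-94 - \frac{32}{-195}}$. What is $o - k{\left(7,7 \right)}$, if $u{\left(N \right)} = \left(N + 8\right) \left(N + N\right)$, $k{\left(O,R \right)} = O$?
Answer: $- \frac{56828}{9149} \approx -6.2114$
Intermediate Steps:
$u{\left(N \right)} = 2 N \left(8 + N\right)$ ($u{\left(N \right)} = \left(8 + N\right) 2 N = 2 N \left(8 + N\right)$)
$o = \frac{7215}{9149}$ ($o = \frac{-60 + 2 \left(-7\right) \left(8 - 7\right)}{-94 - \frac{32}{-195}} = \frac{-60 + 2 \left(-7\right) 1}{-94 - - \frac{32}{195}} = \frac{-60 - 14}{-94 + \frac{32}{195}} = - \frac{74}{- \frac{18298}{195}} = \left(-74\right) \left(- \frac{195}{18298}\right) = \frac{7215}{9149} \approx 0.78861$)
$o - k{\left(7,7 \right)} = \frac{7215}{9149} - 7 = - \frac{56828}{9149}$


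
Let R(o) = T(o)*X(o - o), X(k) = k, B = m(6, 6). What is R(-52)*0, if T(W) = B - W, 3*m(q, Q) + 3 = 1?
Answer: 0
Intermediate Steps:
m(q, Q) = -2/3 (m(q, Q) = -1 + (1/3)*1 = -1 + 1/3 = -2/3)
B = -2/3 ≈ -0.66667
T(W) = -2/3 - W
R(o) = 0 (R(o) = (-2/3 - o)*(o - o) = (-2/3 - o)*0 = 0)
R(-52)*0 = 0*0 = 0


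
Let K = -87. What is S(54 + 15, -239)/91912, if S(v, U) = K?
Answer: -87/91912 ≈ -0.00094656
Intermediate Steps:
S(v, U) = -87
S(54 + 15, -239)/91912 = -87/91912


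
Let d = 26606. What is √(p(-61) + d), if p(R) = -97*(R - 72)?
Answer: √39507 ≈ 198.76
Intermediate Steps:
p(R) = 6984 - 97*R (p(R) = -97*(-72 + R) = 6984 - 97*R)
√(p(-61) + d) = √((6984 - 97*(-61)) + 26606) = √((6984 + 5917) + 26606) = √(12901 + 26606) = √39507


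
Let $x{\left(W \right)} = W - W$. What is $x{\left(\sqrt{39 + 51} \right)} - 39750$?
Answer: $-39750$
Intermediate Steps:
$x{\left(W \right)} = 0$
$x{\left(\sqrt{39 + 51} \right)} - 39750 = 0 - 39750 = -39750$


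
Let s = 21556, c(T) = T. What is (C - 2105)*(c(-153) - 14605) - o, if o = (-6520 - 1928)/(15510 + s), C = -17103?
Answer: 5253580353136/18533 ≈ 2.8347e+8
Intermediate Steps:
o = -4224/18533 (o = (-6520 - 1928)/(15510 + 21556) = -8448/37066 = -8448*1/37066 = -4224/18533 ≈ -0.22792)
(C - 2105)*(c(-153) - 14605) - o = (-17103 - 2105)*(-153 - 14605) - 1*(-4224/18533) = -19208*(-14758) + 4224/18533 = 283471664 + 4224/18533 = 5253580353136/18533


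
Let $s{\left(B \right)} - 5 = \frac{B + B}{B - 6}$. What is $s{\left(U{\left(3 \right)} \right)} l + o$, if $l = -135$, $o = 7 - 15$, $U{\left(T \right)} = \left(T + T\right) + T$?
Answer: $-1493$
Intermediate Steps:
$U{\left(T \right)} = 3 T$ ($U{\left(T \right)} = 2 T + T = 3 T$)
$s{\left(B \right)} = 5 + \frac{2 B}{-6 + B}$ ($s{\left(B \right)} = 5 + \frac{B + B}{B - 6} = 5 + \frac{2 B}{-6 + B}$)
$o = -8$ ($o = 7 - 15 = -8$)
$s{\left(U{\left(3 \right)} \right)} l + o = \frac{-30 + 7 \cdot 3 \cdot 3}{-6 + 3 \cdot 3} \left(-135\right) - 8 = \frac{-30 + 7 \cdot 9}{-6 + 9} \left(-135\right) - 8 = \frac{-30 + 63}{3} \left(-135\right) - 8 = \frac{1}{3} \cdot 33 \left(-135\right) - 8 = 11 \left(-135\right) - 8 = -1485 - 8 = -1493$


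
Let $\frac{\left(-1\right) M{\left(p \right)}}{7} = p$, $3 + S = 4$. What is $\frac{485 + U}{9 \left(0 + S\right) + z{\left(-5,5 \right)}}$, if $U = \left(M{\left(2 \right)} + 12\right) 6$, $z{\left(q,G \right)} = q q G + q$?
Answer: $\frac{11}{3} \approx 3.6667$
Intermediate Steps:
$S = 1$ ($S = -3 + 4 = 1$)
$M{\left(p \right)} = - 7 p$
$z{\left(q,G \right)} = q + G q^{2}$ ($z{\left(q,G \right)} = q^{2} G + q = G q^{2} + q = q + G q^{2}$)
$U = -12$ ($U = \left(\left(-7\right) 2 + 12\right) 6 = \left(-14 + 12\right) 6 = \left(-2\right) 6 = -12$)
$\frac{485 + U}{9 \left(0 + S\right) + z{\left(-5,5 \right)}} = \frac{485 - 12}{9 \left(0 + 1\right) - 5 \left(1 + 5 \left(-5\right)\right)} = \frac{473}{9 \cdot 1 - 5 \left(1 - 25\right)} = \frac{473}{9 - -120} = \frac{473}{9 + 120} = \frac{473}{129} = 473 \cdot \frac{1}{129} = \frac{11}{3}$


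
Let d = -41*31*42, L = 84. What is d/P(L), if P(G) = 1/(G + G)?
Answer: -8968176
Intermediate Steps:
P(G) = 1/(2*G)
d = -53382 (d = -1271*42 = -53382)
d/P(L) = -53382/((1/2)/84) = -53382/((1/2)*(1/84)) = -53382/1/168 = -53382*168 = -8968176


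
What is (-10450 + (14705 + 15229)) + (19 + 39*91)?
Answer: 23052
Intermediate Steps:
(-10450 + (14705 + 15229)) + (19 + 39*91) = (-10450 + 29934) + (19 + 3549) = 19484 + 3568 = 23052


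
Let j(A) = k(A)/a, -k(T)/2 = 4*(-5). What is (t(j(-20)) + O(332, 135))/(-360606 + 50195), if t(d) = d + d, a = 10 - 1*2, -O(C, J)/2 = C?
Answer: 654/310411 ≈ 0.0021069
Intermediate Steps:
O(C, J) = -2*C
k(T) = 40 (k(T) = -8*(-5) = -2*(-20) = 40)
a = 8 (a = 10 - 2 = 8)
j(A) = 5 (j(A) = 40/8 = 40*(1/8) = 5)
t(d) = 2*d
(t(j(-20)) + O(332, 135))/(-360606 + 50195) = (2*5 - 2*332)/(-360606 + 50195) = (10 - 664)/(-310411) = -654*(-1/310411) = 654/310411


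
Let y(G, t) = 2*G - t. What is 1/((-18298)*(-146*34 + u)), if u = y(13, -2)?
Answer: 1/90318928 ≈ 1.1072e-8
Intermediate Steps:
y(G, t) = -t + 2*G
u = 28 (u = -1*(-2) + 2*13 = 2 + 26 = 28)
1/((-18298)*(-146*34 + u)) = 1/((-18298)*(-146*34 + 28)) = -1/(18298*(-4964 + 28)) = -1/18298/(-4936) = -1/18298*(-1/4936) = 1/90318928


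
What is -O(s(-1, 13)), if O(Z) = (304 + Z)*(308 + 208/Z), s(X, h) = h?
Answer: -102708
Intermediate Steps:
-O(s(-1, 13)) = -(93840 + 308*13 + 63232/13) = -(93840 + 4004 + 63232*(1/13)) = -(93840 + 4004 + 4864) = -1*102708 = -102708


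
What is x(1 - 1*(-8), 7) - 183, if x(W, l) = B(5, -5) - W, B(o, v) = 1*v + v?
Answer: -202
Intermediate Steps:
B(o, v) = 2*v (B(o, v) = v + v = 2*v)
x(W, l) = -10 - W (x(W, l) = 2*(-5) - W = -10 - W)
x(1 - 1*(-8), 7) - 183 = (-10 - (1 - 1*(-8))) - 183 = (-10 - (1 + 8)) - 183 = (-10 - 1*9) - 183 = (-10 - 9) - 183 = -19 - 183 = -202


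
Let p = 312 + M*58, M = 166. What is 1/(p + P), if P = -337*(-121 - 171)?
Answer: 1/108344 ≈ 9.2299e-6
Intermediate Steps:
p = 9940 (p = 312 + 166*58 = 312 + 9628 = 9940)
P = 98404 (P = -337*(-292) = 98404)
1/(p + P) = 1/(9940 + 98404) = 1/108344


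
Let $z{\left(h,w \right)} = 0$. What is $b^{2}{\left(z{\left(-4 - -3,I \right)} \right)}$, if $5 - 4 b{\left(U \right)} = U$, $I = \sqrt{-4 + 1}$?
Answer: $\frac{25}{16} \approx 1.5625$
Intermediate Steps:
$I = i \sqrt{3}$ ($I = \sqrt{-3} = i \sqrt{3} \approx 1.732 i$)
$b{\left(U \right)} = \frac{5}{4} - \frac{U}{4}$
$b^{2}{\left(z{\left(-4 - -3,I \right)} \right)} = \left(\frac{5}{4} - 0\right)^{2} = \left(\frac{5}{4} + 0\right)^{2} = \left(\frac{5}{4}\right)^{2} = \frac{25}{16}$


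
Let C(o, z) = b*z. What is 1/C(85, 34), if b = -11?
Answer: -1/374 ≈ -0.0026738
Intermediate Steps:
C(o, z) = -11*z
1/C(85, 34) = 1/(-11*34) = 1/(-374) = -1/374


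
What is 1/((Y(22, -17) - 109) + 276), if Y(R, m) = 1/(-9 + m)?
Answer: 26/4341 ≈ 0.0059894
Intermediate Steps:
1/((Y(22, -17) - 109) + 276) = 1/((1/(-9 - 17) - 109) + 276) = 1/((1/(-26) - 109) + 276) = 1/((-1/26 - 109) + 276) = 1/(-2835/26 + 276) = 1/(4341/26) = 26/4341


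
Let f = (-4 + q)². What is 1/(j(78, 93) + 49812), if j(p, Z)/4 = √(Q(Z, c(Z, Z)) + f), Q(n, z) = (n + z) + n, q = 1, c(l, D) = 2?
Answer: 12453/620308048 - √197/620308048 ≈ 2.0053e-5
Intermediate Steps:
Q(n, z) = z + 2*n
f = 9 (f = (-4 + 1)² = (-3)² = 9)
j(p, Z) = 4*√(11 + 2*Z) (j(p, Z) = 4*√((2 + 2*Z) + 9) = 4*√(11 + 2*Z))
1/(j(78, 93) + 49812) = 1/(4*√(11 + 2*93) + 49812) = 1/(4*√(11 + 186) + 49812) = 1/(4*√197 + 49812) = 1/(49812 + 4*√197)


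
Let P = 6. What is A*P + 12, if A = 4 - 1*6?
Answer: 0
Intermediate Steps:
A = -2 (A = 4 - 6 = -2)
A*P + 12 = -2*6 + 12 = -12 + 12 = 0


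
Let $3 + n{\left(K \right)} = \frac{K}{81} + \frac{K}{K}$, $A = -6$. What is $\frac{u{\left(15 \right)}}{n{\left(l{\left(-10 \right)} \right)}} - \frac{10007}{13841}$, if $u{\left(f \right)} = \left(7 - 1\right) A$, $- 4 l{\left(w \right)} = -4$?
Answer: $\frac{38749229}{2228401} \approx 17.389$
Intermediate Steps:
$l{\left(w \right)} = 1$ ($l{\left(w \right)} = \left(- \frac{1}{4}\right) \left(-4\right) = 1$)
$n{\left(K \right)} = -2 + \frac{K}{81}$ ($n{\left(K \right)} = -3 + \left(\frac{K}{81} + \frac{K}{K}\right) = -3 + \left(K \frac{1}{81} + 1\right) = -3 + \left(\frac{K}{81} + 1\right) = -3 + \left(1 + \frac{K}{81}\right) = -2 + \frac{K}{81}$)
$u{\left(f \right)} = -36$ ($u{\left(f \right)} = \left(7 - 1\right) \left(-6\right) = 6 \left(-6\right) = -36$)
$\frac{u{\left(15 \right)}}{n{\left(l{\left(-10 \right)} \right)}} - \frac{10007}{13841} = - \frac{36}{-2 + \frac{1}{81} \cdot 1} - \frac{10007}{13841} = - \frac{36}{-2 + \frac{1}{81}} - \frac{10007}{13841} = - \frac{36}{- \frac{161}{81}} - \frac{10007}{13841} = \left(-36\right) \left(- \frac{81}{161}\right) - \frac{10007}{13841} = \frac{2916}{161} - \frac{10007}{13841} = \frac{38749229}{2228401}$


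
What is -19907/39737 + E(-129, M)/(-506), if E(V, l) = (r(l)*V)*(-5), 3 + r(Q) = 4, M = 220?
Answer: -35703307/20106922 ≈ -1.7757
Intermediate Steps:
r(Q) = 1 (r(Q) = -3 + 4 = 1)
E(V, l) = -5*V (E(V, l) = (1*V)*(-5) = V*(-5) = -5*V)
-19907/39737 + E(-129, M)/(-506) = -19907/39737 - 5*(-129)/(-506) = -19907*1/39737 + 645*(-1/506) = -19907/39737 - 645/506 = -35703307/20106922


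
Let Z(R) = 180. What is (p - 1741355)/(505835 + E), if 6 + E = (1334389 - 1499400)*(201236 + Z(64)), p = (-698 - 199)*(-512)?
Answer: 1282091/33235349747 ≈ 3.8576e-5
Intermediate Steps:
p = 459264 (p = -897*(-512) = 459264)
E = -33235855582 (E = -6 + (1334389 - 1499400)*(201236 + 180) = -6 - 165011*201416 = -6 - 33235855576 = -33235855582)
(p - 1741355)/(505835 + E) = (459264 - 1741355)/(505835 - 33235855582) = -1282091/(-33235349747) = -1282091*(-1/33235349747) = 1282091/33235349747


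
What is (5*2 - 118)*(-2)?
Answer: 216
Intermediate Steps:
(5*2 - 118)*(-2) = (10 - 118)*(-2) = -108*(-2) = 216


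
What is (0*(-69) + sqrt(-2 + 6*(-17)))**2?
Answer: -104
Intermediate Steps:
(0*(-69) + sqrt(-2 + 6*(-17)))**2 = (0 + sqrt(-2 - 102))**2 = (0 + sqrt(-104))**2 = (0 + 2*I*sqrt(26))**2 = (2*I*sqrt(26))**2 = -104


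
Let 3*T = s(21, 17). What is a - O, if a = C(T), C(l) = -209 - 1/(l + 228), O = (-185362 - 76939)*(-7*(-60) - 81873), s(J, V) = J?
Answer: -5020822837071/235 ≈ -2.1365e+10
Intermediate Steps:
T = 7 (T = (1/3)*21 = 7)
O = 21365203353 (O = -262301*(420 - 81873) = -262301*(-81453) = 21365203353)
C(l) = -209 - 1/(228 + l)
a = -49116/235 (a = (-47653 - 209*7)/(228 + 7) = (-47653 - 1463)/235 = (1/235)*(-49116) = -49116/235 ≈ -209.00)
a - O = -49116/235 - 1*21365203353 = -49116/235 - 21365203353 = -5020822837071/235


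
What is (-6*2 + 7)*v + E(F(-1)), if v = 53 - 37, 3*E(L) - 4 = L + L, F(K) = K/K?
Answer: -78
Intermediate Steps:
F(K) = 1
E(L) = 4/3 + 2*L/3 (E(L) = 4/3 + (L + L)/3 = 4/3 + (2*L)/3 = 4/3 + 2*L/3)
v = 16
(-6*2 + 7)*v + E(F(-1)) = (-6*2 + 7)*16 + (4/3 + (⅔)*1) = (-12 + 7)*16 + (4/3 + ⅔) = -5*16 + 2 = -80 + 2 = -78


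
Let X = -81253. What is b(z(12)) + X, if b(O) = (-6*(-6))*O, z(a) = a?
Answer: -80821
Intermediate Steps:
b(O) = 36*O
b(z(12)) + X = 36*12 - 81253 = 432 - 81253 = -80821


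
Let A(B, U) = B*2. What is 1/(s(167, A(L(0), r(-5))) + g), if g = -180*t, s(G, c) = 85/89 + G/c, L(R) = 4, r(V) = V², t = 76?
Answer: -712/9724617 ≈ -7.3216e-5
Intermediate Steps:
A(B, U) = 2*B
s(G, c) = 85/89 + G/c (s(G, c) = 85*(1/89) + G/c = 85/89 + G/c)
g = -13680 (g = -180*76 = -13680)
1/(s(167, A(L(0), r(-5))) + g) = 1/((85/89 + 167/((2*4))) - 13680) = 1/((85/89 + 167/8) - 13680) = 1/(15543/712 - 13680) = 1/(-9724617/712) = -712/9724617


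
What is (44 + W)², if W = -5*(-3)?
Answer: 3481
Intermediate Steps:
W = 15
(44 + W)² = (44 + 15)² = 59² = 3481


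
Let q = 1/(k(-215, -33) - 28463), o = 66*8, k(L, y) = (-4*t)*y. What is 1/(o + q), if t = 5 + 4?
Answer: 27275/14401199 ≈ 0.0018939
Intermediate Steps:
t = 9
k(L, y) = -36*y (k(L, y) = (-4*9)*y = -36*y)
o = 528
q = -1/27275 (q = 1/(-36*(-33) - 28463) = 1/(1188 - 28463) = 1/(-27275) = -1/27275 ≈ -3.6664e-5)
1/(o + q) = 1/(528 - 1/27275) = 1/(14401199/27275) = 27275/14401199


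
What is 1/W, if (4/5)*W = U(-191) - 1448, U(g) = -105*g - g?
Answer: 2/46995 ≈ 4.2558e-5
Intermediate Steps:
U(g) = -106*g
W = 46995/2 (W = 5*(-106*(-191) - 1448)/4 = 5*(20246 - 1448)/4 = (5/4)*18798 = 46995/2 ≈ 23498.)
1/W = 1/(46995/2) = 2/46995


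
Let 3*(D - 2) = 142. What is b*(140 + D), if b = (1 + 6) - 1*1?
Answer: 1136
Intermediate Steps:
D = 148/3 (D = 2 + (⅓)*142 = 2 + 142/3 = 148/3 ≈ 49.333)
b = 6 (b = 7 - 1 = 6)
b*(140 + D) = 6*(140 + 148/3) = 6*(568/3) = 1136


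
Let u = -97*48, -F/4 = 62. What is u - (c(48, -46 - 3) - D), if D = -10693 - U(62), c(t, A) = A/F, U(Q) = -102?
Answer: -3781305/248 ≈ -15247.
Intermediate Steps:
F = -248 (F = -4*62 = -248)
c(t, A) = -A/248 (c(t, A) = A/(-248) = A*(-1/248) = -A/248)
u = -4656
D = -10591 (D = -10693 - 1*(-102) = -10693 + 102 = -10591)
u - (c(48, -46 - 3) - D) = -4656 - (-(-46 - 3)/248 - 1*(-10591)) = -4656 - (-1/248*(-49) + 10591) = -4656 - (49/248 + 10591) = -4656 - 1*2626617/248 = -4656 - 2626617/248 = -3781305/248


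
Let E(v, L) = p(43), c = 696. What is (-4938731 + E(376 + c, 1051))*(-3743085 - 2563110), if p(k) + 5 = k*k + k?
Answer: 31132700948580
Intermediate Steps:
p(k) = -5 + k + k² (p(k) = -5 + (k*k + k) = -5 + (k² + k) = -5 + (k + k²) = -5 + k + k²)
E(v, L) = 1887 (E(v, L) = -5 + 43 + 43² = -5 + 43 + 1849 = 1887)
(-4938731 + E(376 + c, 1051))*(-3743085 - 2563110) = (-4938731 + 1887)*(-3743085 - 2563110) = -4936844*(-6306195) = 31132700948580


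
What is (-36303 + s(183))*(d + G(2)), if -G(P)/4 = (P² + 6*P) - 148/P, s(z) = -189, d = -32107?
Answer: 1163182500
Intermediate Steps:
G(P) = -24*P - 4*P² + 592/P (G(P) = -4*((P² + 6*P) - 148/P) = -4*(P² - 148/P + 6*P) = -24*P - 4*P² + 592/P)
(-36303 + s(183))*(d + G(2)) = (-36303 - 189)*(-32107 + 4*(148 - 1*2²*(6 + 2))/2) = -36492*(-32107 + 4*(½)*(148 - 1*4*8)) = -36492*(-32107 + 4*(½)*(148 - 32)) = -36492*(-32107 + 4*(½)*116) = -36492*(-32107 + 232) = -36492*(-31875) = 1163182500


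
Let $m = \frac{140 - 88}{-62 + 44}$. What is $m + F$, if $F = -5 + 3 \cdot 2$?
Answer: $- \frac{17}{9} \approx -1.8889$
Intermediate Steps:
$F = 1$ ($F = -5 + 6 = 1$)
$m = - \frac{26}{9}$ ($m = \frac{52}{-18} = 52 \left(- \frac{1}{18}\right) = - \frac{26}{9} \approx -2.8889$)
$m + F = - \frac{26}{9} + 1 = - \frac{17}{9}$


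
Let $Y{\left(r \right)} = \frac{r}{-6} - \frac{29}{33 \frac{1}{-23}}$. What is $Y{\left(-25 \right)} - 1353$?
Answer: $- \frac{87689}{66} \approx -1328.6$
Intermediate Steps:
$Y{\left(r \right)} = \frac{667}{33} - \frac{r}{6}$ ($Y{\left(r \right)} = r \left(- \frac{1}{6}\right) - \frac{29}{33 \left(- \frac{1}{23}\right)} = - \frac{r}{6} - \frac{29}{- \frac{33}{23}} = - \frac{r}{6} - - \frac{667}{33} = - \frac{r}{6} + \frac{667}{33} = \frac{667}{33} - \frac{r}{6}$)
$Y{\left(-25 \right)} - 1353 = \left(\frac{667}{33} - - \frac{25}{6}\right) - 1353 = \left(\frac{667}{33} + \frac{25}{6}\right) - 1353 = \frac{1609}{66} - 1353 = - \frac{87689}{66}$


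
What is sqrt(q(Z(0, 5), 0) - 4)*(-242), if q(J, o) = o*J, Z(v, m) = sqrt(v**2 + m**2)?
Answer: -484*I ≈ -484.0*I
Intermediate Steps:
Z(v, m) = sqrt(m**2 + v**2)
q(J, o) = J*o
sqrt(q(Z(0, 5), 0) - 4)*(-242) = sqrt(sqrt(5**2 + 0**2)*0 - 4)*(-242) = sqrt(sqrt(25 + 0)*0 - 4)*(-242) = sqrt(sqrt(25)*0 - 4)*(-242) = sqrt(5*0 - 4)*(-242) = sqrt(0 - 4)*(-242) = sqrt(-4)*(-242) = (2*I)*(-242) = -484*I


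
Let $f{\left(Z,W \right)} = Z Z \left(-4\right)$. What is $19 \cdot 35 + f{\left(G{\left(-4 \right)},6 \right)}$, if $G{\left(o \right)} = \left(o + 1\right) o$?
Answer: $89$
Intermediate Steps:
$G{\left(o \right)} = o \left(1 + o\right)$ ($G{\left(o \right)} = \left(1 + o\right) o = o \left(1 + o\right)$)
$f{\left(Z,W \right)} = - 4 Z^{2}$ ($f{\left(Z,W \right)} = Z^{2} \left(-4\right) = - 4 Z^{2}$)
$19 \cdot 35 + f{\left(G{\left(-4 \right)},6 \right)} = 19 \cdot 35 - 4 \left(- 4 \left(1 - 4\right)\right)^{2} = 665 - 4 \left(\left(-4\right) \left(-3\right)\right)^{2} = 665 - 4 \cdot 12^{2} = 665 - 576 = 89$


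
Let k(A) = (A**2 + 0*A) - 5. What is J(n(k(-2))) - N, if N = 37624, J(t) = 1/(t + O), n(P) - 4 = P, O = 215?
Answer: -8202031/218 ≈ -37624.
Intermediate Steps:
k(A) = -5 + A**2 (k(A) = (A**2 + 0) - 5 = A**2 - 5 = -5 + A**2)
n(P) = 4 + P
J(t) = 1/(215 + t) (J(t) = 1/(t + 215) = 1/(215 + t))
J(n(k(-2))) - N = 1/(215 + (4 + (-5 + (-2)**2))) - 1*37624 = 1/(215 + (4 + (-5 + 4))) - 37624 = 1/(215 + (4 - 1)) - 37624 = 1/(215 + 3) - 37624 = 1/218 - 37624 = -8202031/218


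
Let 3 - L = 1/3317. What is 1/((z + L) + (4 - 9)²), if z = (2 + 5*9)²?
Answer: 3317/7420128 ≈ 0.00044703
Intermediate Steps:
L = 9950/3317 (L = 3 - 1/3317 = 9950/3317 ≈ 2.9997)
z = 2209 (z = (2 + 45)² = 47² = 2209)
1/((z + L) + (4 - 9)²) = 1/((2209 + 9950/3317) + (4 - 9)²) = 1/(7337203/3317 + (-5)²) = 1/(7337203/3317 + 25) = 1/(7420128/3317) = 3317/7420128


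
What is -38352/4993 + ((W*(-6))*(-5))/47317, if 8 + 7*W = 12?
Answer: -12702311928/1653776467 ≈ -7.6808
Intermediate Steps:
W = 4/7 (W = -8/7 + (⅐)*12 = -8/7 + 12/7 = 4/7 ≈ 0.57143)
-38352/4993 + ((W*(-6))*(-5))/47317 = -38352/4993 + (((4/7)*(-6))*(-5))/47317 = -38352*1/4993 - 24/7*(-5)*(1/47317) = -38352/4993 + (120/7)*(1/47317) = -38352/4993 + 120/331219 = -12702311928/1653776467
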